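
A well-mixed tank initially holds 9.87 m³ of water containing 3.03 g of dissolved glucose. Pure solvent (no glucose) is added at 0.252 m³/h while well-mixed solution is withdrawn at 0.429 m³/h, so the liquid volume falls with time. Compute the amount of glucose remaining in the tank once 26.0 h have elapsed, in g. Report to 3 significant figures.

0.662 g

Let m(t) be the amount of glucose. Volume: V(t) = V₀ + (Q_in − Q_out) t = 9.87 − 0.17700 t; V(26.0) = 5.2680 m³.
Solute balance: dm/dt = 0 − Q_out C = −Q_out m/V(t).
dm/m = −Q_out dt/(V₀ − 0.17700 t); integrating gives ln(m/m₀) = −(Q_out/(Q_in−Q_out)) ln(V/V₀).
m = m₀ (V₀/V)^(Q_out/(Q_in−Q_out)) = 3.03 × (9.87/5.2680)^(-2.4237) = 0.66155 g.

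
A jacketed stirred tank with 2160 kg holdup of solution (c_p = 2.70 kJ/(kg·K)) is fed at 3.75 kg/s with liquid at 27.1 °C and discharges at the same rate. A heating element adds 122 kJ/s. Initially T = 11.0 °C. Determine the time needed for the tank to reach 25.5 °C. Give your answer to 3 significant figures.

417 s

Heat balance on the well-mixed liquid: M c_p dT/dt = ṁ c_p (T_in − T) + 122.
τ = M/ṁ = 576.00 s; T_ss = T_in + Q̇/(ṁ c_p) = 39.149 °C.
T(t) = T_ss + (T₀ − T_ss) e^(−t/τ). Set T = 25.5:
e^(−t/τ) = (25.5 − 39.149)/(11.0 − 39.149) = 0.48489
t = −576.00 · ln(0.48489) = 416.93 s.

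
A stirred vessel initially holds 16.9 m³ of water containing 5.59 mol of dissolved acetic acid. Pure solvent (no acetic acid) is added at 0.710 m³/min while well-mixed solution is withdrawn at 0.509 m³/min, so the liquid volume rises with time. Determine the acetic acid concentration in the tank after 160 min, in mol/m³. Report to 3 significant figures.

Total volume: dV/dt = Q_in − Q_out = 0.20100 m³/min, so V(t) = 16.9 + 0.20100 t and V(160) = 49.060 m³.
Species balance (pure solvent in): dm/dt = −Q_out · m/V(t).
Separate: dm/m = −Q_out dt/V(t) ⇒ ln(m/m₀) = −(Q_out/(Q_in−Q_out)) ln(V/V₀).
m = m₀ (V₀/V)^(Q_out/(Q_in−Q_out)) = 5.59 × (16.9/49.060)^(2.5323) = 0.37613 mol.
C = m/V = 0.37613/49.060 = 0.0076668 mol/m³.

0.00767 mol/m³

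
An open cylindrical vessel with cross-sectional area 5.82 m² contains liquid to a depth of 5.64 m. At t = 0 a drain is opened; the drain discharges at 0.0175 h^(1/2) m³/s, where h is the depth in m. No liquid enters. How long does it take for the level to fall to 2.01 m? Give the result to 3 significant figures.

637 s

Accumulation of liquid (constant cross-section A): A dh/dt = −0.0175 √h.
This is separable: 2 d(√h)/dt = −0.0175/A, so √h = √h₀ − (0.0175/(2A)) t.
t = 2A(√h₀ − √h)/0.0175 = 2·5.82·(√5.64 − √2.01)/0.0175
  = 11.640 × (2.3749 − 1.4177) / 0.0175 = 636.62 s.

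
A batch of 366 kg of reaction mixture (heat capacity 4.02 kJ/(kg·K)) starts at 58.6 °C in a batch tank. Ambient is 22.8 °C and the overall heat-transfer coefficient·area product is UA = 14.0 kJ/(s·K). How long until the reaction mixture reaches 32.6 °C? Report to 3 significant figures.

136 s

M c_p dT/dt = −UA(T − T_amb).
τ = M c_p/UA = 105.09 s; T_ss = T_amb = 22.800 °C.
T(t) = T_ss + (T₀ − T_ss)e^(−t/τ); set T = 32.6:
t = −τ ln[(T − T_ss)/(T₀ − T_ss)] = −105.09 · ln(0.27374) = 136.16 s.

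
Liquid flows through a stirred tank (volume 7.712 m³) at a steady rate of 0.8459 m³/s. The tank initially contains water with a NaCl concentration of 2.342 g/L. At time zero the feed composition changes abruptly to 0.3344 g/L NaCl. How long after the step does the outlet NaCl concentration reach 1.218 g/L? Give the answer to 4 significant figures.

Accumulation = in − out for the solute gives V dC/dt = Q(C_in − C), so τ = V/Q = 9.11692 s.
C(t) = C_in + (C₀ − C_in) e^(−t/τ). Set C = 1.218 and solve for t:
e^(−t/τ) = (C − C_in)/(C₀ − C_in) = (1.218 − 0.3344)/(2.342 − 0.3344) = 0.440128
t = −τ ln(…) = 9.11692 × 0.820691 = 7.48217 s.

7.482 s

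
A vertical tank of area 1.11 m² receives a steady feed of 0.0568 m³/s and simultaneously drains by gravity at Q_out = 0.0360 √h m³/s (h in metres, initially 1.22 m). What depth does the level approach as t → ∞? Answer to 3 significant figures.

Level balance: A dh/dt = 0.0568 − 0.0360 √h. Setting dh/dt = 0:
Q_in = 0.0360 √h_ss ⇒ √h_ss = 0.0568/0.0360 = 1.5778.
h_ss = 1.5778² = 2.4894 m. (Since h₀ = 1.22 m < h_ss, the level will rise toward this value.)

2.49 m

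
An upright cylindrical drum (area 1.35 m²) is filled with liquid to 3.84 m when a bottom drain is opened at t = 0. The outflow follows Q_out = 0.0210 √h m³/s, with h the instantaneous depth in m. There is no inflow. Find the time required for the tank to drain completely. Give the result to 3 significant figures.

252 s

A dh/dt = −Q_out = −0.0210 √h.
∫ h^(−1/2) dh = −(0.0210/A) ∫ dt, giving 2√h = 2√h₀ − (0.0210/A) t.
Tank is empty when √h = 0: t_empty = 2A√h₀/0.0210.
t_empty = 2·1.35·√3.84/0.0210 = 2.7000·1.9596/0.0210 = 251.95 s.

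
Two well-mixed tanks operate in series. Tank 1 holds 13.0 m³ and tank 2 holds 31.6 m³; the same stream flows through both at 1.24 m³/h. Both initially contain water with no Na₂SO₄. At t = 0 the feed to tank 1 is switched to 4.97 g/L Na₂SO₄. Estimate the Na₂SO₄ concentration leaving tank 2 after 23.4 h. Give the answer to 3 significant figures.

1.97 g/L

Time constants: τᵢ = Vᵢ/Q for each well-mixed tank.
τ₁ = 13.0/1.24 = 10.484 h; τ₂ = 31.6/1.24 = 25.484 h.
Tank 1: C₁ = C_in(1 − e^(−t/τ₁)). Tank 2 (τ₁ ≠ τ₂): C₂ = C_in[1 − (τ₁ e^(−t/τ₁) − τ₂ e^(−t/τ₂))/(τ₁ − τ₂)].
At t = 23.4: e^(−t/τ₁) = 0.10731, e^(−t/τ₂) = 0.39923.
C₂ = 4.97·[1 − (10.484·0.10731 − 25.484·0.39923)/(-15.000)] = 4.97·0.39675 = 1.9718 g/L.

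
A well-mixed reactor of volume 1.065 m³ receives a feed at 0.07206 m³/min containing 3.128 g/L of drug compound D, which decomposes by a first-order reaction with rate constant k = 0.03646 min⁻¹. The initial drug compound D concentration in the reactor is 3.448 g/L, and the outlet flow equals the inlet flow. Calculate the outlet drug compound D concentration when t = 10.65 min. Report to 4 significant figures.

2.500 g/L

Species balance: V dC/dt = Q C_in − Q C − k V C.
dC/dt = (Q/V) C_in − (Q/V + k) C; effective rate a = Q/V + k = 0.0676620 + 0.03646 = 0.104122 min⁻¹.
C_ss = Q C_in/(Q + kV) = 2.03268 g/L; C(t) = C_ss + (C₀ − C_ss) e^(−a t).
C(10.65) = 2.03268 + (1.41532)·e^(−0.104122·10.65) = 2.03268 + (1.41532)·0.329922 = 2.49963 g/L.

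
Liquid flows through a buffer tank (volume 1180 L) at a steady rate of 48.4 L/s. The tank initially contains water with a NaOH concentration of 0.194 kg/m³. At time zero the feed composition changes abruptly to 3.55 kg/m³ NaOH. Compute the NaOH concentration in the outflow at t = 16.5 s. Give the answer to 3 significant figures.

1.84 kg/m³

Unsteady species balance (constant V, well mixed): V dC/dt = Q(C_in − C).
So dC/dt = (C_in − C)/τ with τ = V/Q = 1180/48.4 = 24.380 s.
C approaches C_in exponentially: C(t) = C_in + (C₀ − C_in) e^(−t/τ).
C(16.5) = 3.55 + (0.194 − 3.55)·e^(−16.5/24.380) = 3.55 + (-3.3560)·0.50825 = 1.8443 kg/m³.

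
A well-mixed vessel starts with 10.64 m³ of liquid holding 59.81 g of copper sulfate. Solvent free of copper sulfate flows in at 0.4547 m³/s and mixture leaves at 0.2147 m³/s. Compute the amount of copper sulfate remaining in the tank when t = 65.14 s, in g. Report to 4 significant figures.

26.64 g

Let m(t) be the amount of copper sulfate. Volume: V(t) = V₀ + (Q_in − Q_out) t = 10.64 + 0.240000 t; V(65.14) = 26.2736 m³.
No copper sulfate enters, so dm/dt = −Q_out · (m/V).
Separate: dm/m = −Q_out dt/V(t) ⇒ ln(m/m₀) = −(Q_out/(Q_in−Q_out)) ln(V/V₀).
m = m₀ (V₀/V)^(Q_out/(Q_in−Q_out)) = 59.81 × (10.64/26.2736)^(0.894583) = 26.6428 g.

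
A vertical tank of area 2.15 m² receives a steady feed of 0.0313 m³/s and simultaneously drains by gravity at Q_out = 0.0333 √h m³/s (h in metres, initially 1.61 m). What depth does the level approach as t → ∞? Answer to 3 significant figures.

Level balance: A dh/dt = 0.0313 − 0.0333 √h. Setting dh/dt = 0:
Q_in = 0.0333 √h_ss ⇒ √h_ss = 0.0313/0.0333 = 0.93994.
h_ss = 0.93994² = 0.88349 m. (Since h₀ = 1.61 m > h_ss, the level will fall toward this value.)

0.883 m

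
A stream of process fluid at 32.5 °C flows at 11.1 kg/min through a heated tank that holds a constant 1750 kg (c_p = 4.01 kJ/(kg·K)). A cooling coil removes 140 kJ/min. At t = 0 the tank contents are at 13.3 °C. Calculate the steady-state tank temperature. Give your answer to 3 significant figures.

M c_p dT/dt = ṁ c_p (T_in − T) − Q̇.
At steady state dT/dt = 0 ⇒ T_ss = T_in − Q̇/(ṁ c_p) = 32.5 − 140/(11.1·4.01) = 29.355 °C.

29.4 °C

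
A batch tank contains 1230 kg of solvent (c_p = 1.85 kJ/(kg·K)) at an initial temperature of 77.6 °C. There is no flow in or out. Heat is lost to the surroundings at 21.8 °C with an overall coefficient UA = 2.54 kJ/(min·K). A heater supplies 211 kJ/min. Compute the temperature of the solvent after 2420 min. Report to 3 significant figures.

103 °C

M c_p dT/dt = −UA(T − T_amb) + Q̇.
dT/dt = (T_ss − T)/τ with T_ss = T_amb + Q̇/UA = 21.8 + 211/2.54 = 104.87 °C, τ = M c_p/UA = 1230·1.85/2.54 = 895.87 min.
Integrating: T(t) = T_ss + (T₀ − T_ss) e^(−t/τ).
T(2420) = 104.87 + (-27.271)·0.067118 = 103.04 °C.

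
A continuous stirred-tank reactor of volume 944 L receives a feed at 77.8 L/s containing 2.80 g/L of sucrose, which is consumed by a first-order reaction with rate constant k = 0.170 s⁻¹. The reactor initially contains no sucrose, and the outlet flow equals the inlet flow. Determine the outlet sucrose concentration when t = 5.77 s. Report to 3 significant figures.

Accumulation = in − out − consumed: V dC/dt = Q C_in − Q C − k V C.
dC/dt = (Q/V) C_in − (Q/V + k) C; effective rate a = Q/V + k = 0.082415 + 0.170 = 0.25242 s⁻¹.
C_ss = Q C_in/(Q + kV) = 0.91422 g/L; C(t) = C_ss + (C₀ − C_ss) e^(−a t).
C(5.77) = 0.91422 + (-0.91422)·e^(−0.25242·5.77) = 0.91422 + (-0.91422)·0.23307 = 0.70115 g/L.

0.701 g/L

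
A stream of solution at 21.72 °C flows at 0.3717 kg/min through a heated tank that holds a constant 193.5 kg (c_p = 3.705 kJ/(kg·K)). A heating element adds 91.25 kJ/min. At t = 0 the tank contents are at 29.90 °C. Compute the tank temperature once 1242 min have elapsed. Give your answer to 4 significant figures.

82.64 °C

Heat balance on the well-mixed liquid: M c_p dT/dt = ṁ c_p (T_in − T) + 91.25.
τ = M/ṁ = 520.581 min; T_ss = T_in + Q̇/(ṁ c_p) = 21.72 + 91.25/(0.3717·3.705) = 87.9801 °C.
This is linear first-order; T(t) = T_ss + (T₀ − T_ss) e^(−t/τ).
T(1242) = 87.9801 + (-58.0801)·e^(−1242/520.581) = 87.9801 + (-58.0801)·0.0920158 = 82.6358 °C.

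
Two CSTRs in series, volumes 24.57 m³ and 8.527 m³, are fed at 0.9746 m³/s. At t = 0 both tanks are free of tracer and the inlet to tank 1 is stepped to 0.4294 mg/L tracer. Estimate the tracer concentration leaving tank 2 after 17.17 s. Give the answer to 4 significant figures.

0.1287 mg/L

Time constants: τᵢ = Vᵢ/Q for each well-mixed tank.
τ₁ = 24.57/0.9746 = 25.2103 s; τ₂ = 8.527/0.9746 = 8.74923 s.
Solving the cascade with C₁(0)=C₂(0)=0 gives C₂(t) = C_in[1 − (τ₁ e^(−t/τ₁) − τ₂ e^(−t/τ₂))/(τ₁ − τ₂)].
At t = 17.17: e^(−t/τ₁) = 0.506075, e^(−t/τ₂) = 0.140513.
C₂ = 0.4294·[1 − (25.2103·0.506075 − 8.74923·0.140513)/(16.4611)] = 0.4294·0.299625 = 0.128659 mg/L.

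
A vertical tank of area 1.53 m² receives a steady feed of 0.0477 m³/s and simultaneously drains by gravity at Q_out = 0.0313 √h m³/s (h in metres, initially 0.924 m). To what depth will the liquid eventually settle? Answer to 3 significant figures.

Unsteady balance on liquid volume: A dh/dt = Q_in − 0.0313 √h. At steady state dh/dt = 0:
Q_in = 0.0313 √h_ss ⇒ √h_ss = 0.0477/0.0313 = 1.5240.
h_ss = 1.5240² = 2.3225 m. (Since h₀ = 0.924 m < h_ss, the level will rise toward this value.)

2.32 m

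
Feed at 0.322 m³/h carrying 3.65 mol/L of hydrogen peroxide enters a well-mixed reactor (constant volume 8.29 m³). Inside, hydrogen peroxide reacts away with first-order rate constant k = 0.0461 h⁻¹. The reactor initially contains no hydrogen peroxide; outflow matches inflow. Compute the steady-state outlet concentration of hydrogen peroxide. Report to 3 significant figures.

V dC/dt = Q(C_in − C) − k V C.
Steady state (dC/dt = 0): C_ss = Q C_in/(Q + kV) = C_in/(1 + kV/Q).
C_ss = 0.322·3.65/(0.322 + 0.0461·8.29) = 1.1753/0.70417 = 1.6691 mol/L.

1.67 mol/L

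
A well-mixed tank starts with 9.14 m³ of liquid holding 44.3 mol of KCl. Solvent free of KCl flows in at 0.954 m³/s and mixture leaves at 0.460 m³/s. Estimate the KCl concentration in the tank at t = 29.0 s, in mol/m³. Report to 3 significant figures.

0.785 mol/m³

Total volume: dV/dt = Q_in − Q_out = 0.49400 m³/s, so V(t) = 9.14 + 0.49400 t and V(29.0) = 23.466 m³.
Solute balance: dm/dt = 0 − Q_out C = −Q_out m/V(t).
dm/m = −Q_out dt/(V₀ + 0.49400 t); integrating gives ln(m/m₀) = −(Q_out/(Q_in−Q_out)) ln(V/V₀).
m = m₀ (V₀/V)^(Q_out/(Q_in−Q_out)) = 44.3 × (9.14/23.466)^(0.93117) = 18.412 mol.
C = m/V = 18.412/23.466 = 0.78461 mol/m³.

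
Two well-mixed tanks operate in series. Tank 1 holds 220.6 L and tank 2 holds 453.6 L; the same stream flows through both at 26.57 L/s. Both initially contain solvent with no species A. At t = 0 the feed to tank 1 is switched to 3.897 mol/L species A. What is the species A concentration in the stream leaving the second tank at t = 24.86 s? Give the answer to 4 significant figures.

2.313 mol/L

Species balance on tank i: dCᵢ/dt = (Cᵢ₋₁ − Cᵢ)/τᵢ with τᵢ = Vᵢ/Q.
τ₁ = 220.6/26.57 = 8.30260 s; τ₂ = 453.6/26.57 = 17.0719 s.
Tank 1: C₁ = C_in(1 − e^(−t/τ₁)). Tank 2 (τ₁ ≠ τ₂): C₂ = C_in[1 − (τ₁ e^(−t/τ₁) − τ₂ e^(−t/τ₂))/(τ₁ − τ₂)].
At t = 24.86: e^(−t/τ₁) = 0.0500745, e^(−t/τ₂) = 0.233122.
C₂ = 3.897·[1 − (8.30260·0.0500745 − 17.0719·0.233122)/(-8.76929)] = 3.897·0.593573 = 2.31315 mol/L.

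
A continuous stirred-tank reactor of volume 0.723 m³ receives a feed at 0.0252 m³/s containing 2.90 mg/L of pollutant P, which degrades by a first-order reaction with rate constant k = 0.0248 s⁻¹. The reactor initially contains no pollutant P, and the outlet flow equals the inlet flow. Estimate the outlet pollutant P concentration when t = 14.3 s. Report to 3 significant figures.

0.972 mg/L

Accumulation = in − out − consumed: V dC/dt = Q C_in − Q C − k V C.
dC/dt = (Q/V) C_in − (Q/V + k) C; effective rate a = Q/V + k = 0.034855 + 0.0248 = 0.059655 s⁻¹.
C_ss = Q C_in/(Q + kV) = 1.6944 mg/L; C(t) = C_ss + (C₀ − C_ss) e^(−a t).
C(14.3) = 1.6944 + (-1.6944)·e^(−0.059655·14.3) = 1.6944 + (-1.6944)·0.42611 = 0.97240 mg/L.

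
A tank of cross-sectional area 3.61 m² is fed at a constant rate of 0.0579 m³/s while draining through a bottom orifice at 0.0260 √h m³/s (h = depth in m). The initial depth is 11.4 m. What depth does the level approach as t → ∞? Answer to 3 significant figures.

4.96 m

Volume balance on the tank: A dh/dt = Q_in − 0.0260 √h. At steady state dh/dt = 0:
Q_in = 0.0260 √h_ss ⇒ √h_ss = 0.0579/0.0260 = 2.2269.
h_ss = 2.2269² = 4.9592 m. (Since h₀ = 11.4 m > h_ss, the level will fall toward this value.)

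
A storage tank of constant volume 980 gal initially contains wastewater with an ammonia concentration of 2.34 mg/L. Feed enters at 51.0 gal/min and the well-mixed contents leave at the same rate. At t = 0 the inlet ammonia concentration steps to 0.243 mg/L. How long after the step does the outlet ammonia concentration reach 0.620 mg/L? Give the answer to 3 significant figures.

33.0 min

Species balance: V dC/dt = Q(C_in − C) ⇒ τ = V/Q = 19.216 min.
C(t) = C_in + (C₀ − C_in) e^(−t/τ). Set C = 0.620 and solve for t:
e^(−t/τ) = (C − C_in)/(C₀ − C_in) = (0.620 − 0.243)/(2.34 − 0.243) = 0.17978
t = −τ ln(…) = 19.216 × 1.7160 = 32.974 min.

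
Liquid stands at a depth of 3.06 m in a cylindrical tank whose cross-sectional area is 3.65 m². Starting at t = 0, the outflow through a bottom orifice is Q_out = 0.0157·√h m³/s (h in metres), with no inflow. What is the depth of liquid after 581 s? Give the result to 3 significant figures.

Volume balance on the tank: A dh/dt = −0.0157 √h.
∫ h^(−1/2) dh = −(0.0157/A) ∫ dt, giving 2√h = 2√h₀ − (0.0157/A) t.
√h = √3.06 − 0.0157·581/(2·3.65) = 1.7493 − 1.2495 = 0.49974.
h = 0.49974² = 0.24974 m.

0.250 m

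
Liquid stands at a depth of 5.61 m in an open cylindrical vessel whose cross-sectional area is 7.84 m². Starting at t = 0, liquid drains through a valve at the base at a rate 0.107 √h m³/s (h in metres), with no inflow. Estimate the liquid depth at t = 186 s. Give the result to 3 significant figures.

Unsteady balance on liquid volume: A dh/dt = −0.107 √h.
This is separable: 2 d(√h)/dt = −0.107/A, so √h = √h₀ − (0.107/(2A)) t.
√h = √5.61 − 0.107·186/(2·7.84) = 2.3685 − 1.2693 = 1.0993.
h = 1.0993² = 1.2084 m.

1.21 m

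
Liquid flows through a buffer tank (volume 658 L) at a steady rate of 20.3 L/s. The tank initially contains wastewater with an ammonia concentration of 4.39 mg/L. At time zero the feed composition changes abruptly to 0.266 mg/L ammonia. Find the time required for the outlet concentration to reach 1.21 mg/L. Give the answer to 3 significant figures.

47.8 s

Unsteady species balance (constant V, well mixed): V dC/dt = Q(C_in − C), so τ = V/Q = 32.414 s.
C(t) = C_in + (C₀ − C_in) e^(−t/τ). Set C = 1.21 and solve for t:
e^(−t/τ) = (C − C_in)/(C₀ − C_in) = (1.21 − 0.266)/(4.39 − 0.266) = 0.22890
t = −τ ln(…) = 32.414 × 1.4745 = 47.793 s.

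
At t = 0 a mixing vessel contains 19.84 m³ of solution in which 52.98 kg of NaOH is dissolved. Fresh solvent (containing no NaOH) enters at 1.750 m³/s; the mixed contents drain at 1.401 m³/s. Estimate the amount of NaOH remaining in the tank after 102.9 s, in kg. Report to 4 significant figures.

Let m(t) be the amount of NaOH. Volume: V(t) = V₀ + (Q_in − Q_out) t = 19.84 + 0.349000 t; V(102.9) = 55.7521 m³.
Solute balance: dm/dt = 0 − Q_out C = −Q_out m/V(t).
Separate: dm/m = −Q_out dt/V(t) ⇒ ln(m/m₀) = −(Q_out/(Q_in−Q_out)) ln(V/V₀).
m = m₀ (V₀/V)^(Q_out/(Q_in−Q_out)) = 52.98 × (19.84/55.7521)^(4.01433) = 0.837153 kg.

0.8372 kg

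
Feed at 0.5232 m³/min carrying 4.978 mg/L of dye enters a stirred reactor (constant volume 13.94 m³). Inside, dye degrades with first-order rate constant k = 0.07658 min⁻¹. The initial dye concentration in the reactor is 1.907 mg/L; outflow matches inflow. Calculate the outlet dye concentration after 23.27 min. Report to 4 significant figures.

Species balance: V dC/dt = Q C_in − Q C − k V C.
This is linear with rate a = Q/V + k = 0.114112 min⁻¹.
C_ss = Q C_in/(Q + kV) = 1.63730 mg/L; C(t) = C_ss + (C₀ − C_ss) e^(−a t).
C(23.27) = 1.63730 + (0.269703)·e^(−0.114112·23.27) = 1.63730 + (0.269703)·0.0702712 = 1.65625 mg/L.

1.656 mg/L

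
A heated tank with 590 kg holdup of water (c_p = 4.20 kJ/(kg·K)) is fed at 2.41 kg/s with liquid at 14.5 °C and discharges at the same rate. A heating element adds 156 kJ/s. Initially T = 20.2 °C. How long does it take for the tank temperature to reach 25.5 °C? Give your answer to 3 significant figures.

193 s

Heat balance on the well-mixed liquid: M c_p dT/dt = ṁ c_p (T_in − T) + 156.
τ = M/ṁ = 244.81 s; T_ss = T_in + Q̇/(ṁ c_p) = 29.912 °C.
T(t) = T_ss + (T₀ − T_ss) e^(−t/τ). Set T = 25.5:
e^(−t/τ) = (25.5 − 29.912)/(20.2 − 29.912) = 0.45428
t = −244.81 · ln(0.45428) = 193.17 s.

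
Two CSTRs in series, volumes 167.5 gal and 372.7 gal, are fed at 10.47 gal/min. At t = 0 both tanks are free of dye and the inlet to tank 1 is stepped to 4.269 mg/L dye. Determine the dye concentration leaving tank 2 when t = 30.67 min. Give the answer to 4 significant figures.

1.506 mg/L

Each tank obeys Vᵢ dCᵢ/dt = Q(Cᵢ₋₁ − Cᵢ), so τᵢ = Vᵢ/Q.
τ₁ = 167.5/10.47 = 15.9981 min; τ₂ = 372.7/10.47 = 35.5969 min.
Tank 1: C₁ = C_in(1 − e^(−t/τ₁)). Tank 2 (τ₁ ≠ τ₂): C₂ = C_in[1 − (τ₁ e^(−t/τ₁) − τ₂ e^(−t/τ₂))/(τ₁ − τ₂)].
At t = 30.67: e^(−t/τ₁) = 0.147032, e^(−t/τ₂) = 0.422489.
C₂ = 4.269·[1 − (15.9981·0.147032 − 35.5969·0.422489)/(-19.5989)] = 4.269·0.352661 = 1.50551 mg/L.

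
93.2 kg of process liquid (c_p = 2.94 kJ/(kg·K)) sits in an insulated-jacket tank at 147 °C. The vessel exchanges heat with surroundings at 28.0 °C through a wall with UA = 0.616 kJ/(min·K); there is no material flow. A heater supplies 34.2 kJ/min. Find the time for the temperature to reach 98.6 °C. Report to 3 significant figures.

639 min

First-law balance (no shaft work): M c_p dT/dt = −UA(T − T_amb) + Q̇.
τ = M c_p/UA = 444.82 min; T_ss = T_amb + Q̇/UA = 28.0 + 34.2/0.616 = 83.519 °C.
T(t) = T_ss + (T₀ − T_ss)e^(−t/τ); set T = 98.6:
t = −τ ln[(T − T_ss)/(T₀ − T_ss)] = −444.82 · ln(0.23756) = 639.35 min.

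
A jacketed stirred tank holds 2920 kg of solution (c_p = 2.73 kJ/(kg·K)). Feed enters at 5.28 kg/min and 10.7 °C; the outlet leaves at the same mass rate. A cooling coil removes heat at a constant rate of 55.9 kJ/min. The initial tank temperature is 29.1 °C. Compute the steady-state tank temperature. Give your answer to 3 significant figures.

6.82 °C

Unsteady energy balance on the tank contents: M c_p dT/dt = ṁ c_p (T_in − T) − 55.9.
At steady state dT/dt = 0 ⇒ T_ss = T_in − Q̇/(ṁ c_p) = 10.7 − 55.9/(5.28·2.73) = 6.8219 °C.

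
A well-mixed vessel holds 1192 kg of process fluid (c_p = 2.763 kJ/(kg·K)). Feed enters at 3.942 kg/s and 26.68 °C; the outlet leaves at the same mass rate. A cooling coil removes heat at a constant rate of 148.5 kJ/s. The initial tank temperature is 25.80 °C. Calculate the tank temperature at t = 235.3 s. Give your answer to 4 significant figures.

18.90 °C

M c_p dT/dt = ṁ c_p (T_in − T) − Q̇.
τ = M/ṁ = 302.385 s; T_ss = T_in − Q̇/(ṁ c_p) = 26.68 − 148.5/(3.942·2.763) = 13.0458 °C.
Solution: T(t) = T_ss + (T₀ − T_ss) e^(−t/τ).
T(235.3) = 13.0458 + (12.7542)·e^(−235.3/302.385) = 13.0458 + (12.7542)·0.459256 = 18.9033 °C.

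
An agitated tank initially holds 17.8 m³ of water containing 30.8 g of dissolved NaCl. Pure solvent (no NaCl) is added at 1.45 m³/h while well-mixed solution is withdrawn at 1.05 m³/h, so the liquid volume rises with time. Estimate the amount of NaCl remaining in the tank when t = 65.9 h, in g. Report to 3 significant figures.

2.84 g

Let m(t) be the amount of NaCl. Volume: V(t) = V₀ + (Q_in − Q_out) t = 17.8 + 0.40000 t; V(65.9) = 44.160 m³.
No NaCl enters, so dm/dt = −Q_out · (m/V).
Separate: dm/m = −Q_out dt/V(t) ⇒ ln(m/m₀) = −(Q_out/(Q_in−Q_out)) ln(V/V₀).
m = m₀ (V₀/V)^(Q_out/(Q_in−Q_out)) = 30.8 × (17.8/44.160)^(2.6250) = 2.8360 g.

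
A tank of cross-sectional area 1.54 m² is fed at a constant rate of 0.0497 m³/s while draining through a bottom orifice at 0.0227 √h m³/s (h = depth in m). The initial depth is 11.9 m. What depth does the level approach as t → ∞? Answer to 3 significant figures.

4.79 m

Level balance: A dh/dt = 0.0497 − 0.0227 √h. Setting dh/dt = 0:
Q_in = 0.0227 √h_ss ⇒ √h_ss = 0.0497/0.0227 = 2.1894.
h_ss = 2.1894² = 4.7936 m. (Since h₀ = 11.9 m > h_ss, the level will fall toward this value.)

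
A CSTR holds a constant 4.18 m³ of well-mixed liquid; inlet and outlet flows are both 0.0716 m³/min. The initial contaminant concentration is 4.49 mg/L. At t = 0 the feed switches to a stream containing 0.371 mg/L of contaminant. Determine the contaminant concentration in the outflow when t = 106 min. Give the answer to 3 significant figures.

1.04 mg/L

Species balance on the tank: V dC/dt = Q(C_in − C).
Rewrite as dC/dt + C/τ = C_in/τ, τ = V/Q = 58.380 min.
Integrating: C(t) = C_in + (C₀ − C_in) e^(−t/τ).
C(106) = 0.371 + (4.49 − 0.371)·e^(−106/58.380) = 0.371 + (4.1190)·0.16272 = 1.0413 mg/L.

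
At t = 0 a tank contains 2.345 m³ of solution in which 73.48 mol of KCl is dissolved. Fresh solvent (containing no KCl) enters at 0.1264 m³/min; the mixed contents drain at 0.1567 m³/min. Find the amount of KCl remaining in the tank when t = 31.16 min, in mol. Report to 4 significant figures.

Total volume: dV/dt = Q_in − Q_out = -0.0303000 m³/min, so V(t) = 2.345 − 0.0303000 t and V(31.16) = 1.40085 m³.
No KCl enters, so dm/dt = −Q_out · (m/V).
dm/m = −Q_out dt/(V₀ − 0.0303000 t); integrating gives ln(m/m₀) = −(Q_out/(Q_in−Q_out)) ln(V/V₀).
m = m₀ (V₀/V)^(Q_out/(Q_in−Q_out)) = 73.48 × (2.345/1.40085)^(-5.17162) = 5.11702 mol.

5.117 mol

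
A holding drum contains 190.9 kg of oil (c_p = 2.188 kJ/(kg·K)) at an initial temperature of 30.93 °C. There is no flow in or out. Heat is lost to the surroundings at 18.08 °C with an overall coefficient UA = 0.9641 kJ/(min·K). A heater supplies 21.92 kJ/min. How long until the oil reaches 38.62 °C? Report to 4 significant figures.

First-law balance (no shaft work): M c_p dT/dt = −UA(T − T_amb) + Q̇.
τ = M c_p/UA = 433.243 min; T_ss = T_amb + Q̇/UA = 18.08 + 21.92/0.9641 = 40.8162 °C.
T(t) = T_ss + (T₀ − T_ss)e^(−t/τ); set T = 38.62:
t = −τ ln[(T − T_ss)/(T₀ − T_ss)] = −433.243 · ln(0.222150) = 651.770 min.

651.8 min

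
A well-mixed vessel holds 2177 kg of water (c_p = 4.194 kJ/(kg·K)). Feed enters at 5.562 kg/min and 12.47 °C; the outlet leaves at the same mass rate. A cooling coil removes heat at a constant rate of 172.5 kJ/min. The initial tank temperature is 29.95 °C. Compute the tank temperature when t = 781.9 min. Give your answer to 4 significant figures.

Unsteady energy balance on the tank contents: M c_p dT/dt = ṁ c_p (T_in − T) − 172.5.
τ = M/ṁ = 391.406 min; T_ss = T_in − Q̇/(ṁ c_p) = 12.47 − 172.5/(5.562·4.194) = 5.07514 °C.
Integrating: T(t) = T_ss + (T₀ − T_ss) e^(−t/τ).
T(781.9) = 5.07514 + (24.8749)·e^(−781.9/391.406) = 5.07514 + (24.8749)·0.135651 = 8.44944 °C.

8.449 °C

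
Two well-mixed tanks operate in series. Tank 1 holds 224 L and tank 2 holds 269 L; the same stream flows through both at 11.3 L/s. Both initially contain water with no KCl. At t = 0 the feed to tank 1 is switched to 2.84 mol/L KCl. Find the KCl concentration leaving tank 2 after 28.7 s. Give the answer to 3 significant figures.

1.08 mol/L

Species balance on tank i: dCᵢ/dt = (Cᵢ₋₁ − Cᵢ)/τᵢ with τᵢ = Vᵢ/Q.
τ₁ = 224/11.3 = 19.823 s; τ₂ = 269/11.3 = 23.805 s.
Tank 1: C₁ = C_in(1 − e^(−t/τ₁)). Tank 2 (τ₁ ≠ τ₂): C₂ = C_in[1 − (τ₁ e^(−t/τ₁) − τ₂ e^(−t/τ₂))/(τ₁ − τ₂)].
At t = 28.7: e^(−t/τ₁) = 0.23508, e^(−t/τ₂) = 0.29951.
C₂ = 2.84·[1 − (19.823·0.23508 − 23.805·0.29951)/(-3.9823)] = 2.84·0.37980 = 1.0786 mol/L.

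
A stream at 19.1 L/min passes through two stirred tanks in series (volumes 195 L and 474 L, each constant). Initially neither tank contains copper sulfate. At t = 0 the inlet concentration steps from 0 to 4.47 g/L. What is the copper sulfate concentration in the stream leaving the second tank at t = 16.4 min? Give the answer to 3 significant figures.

1.18 g/L

Each tank obeys Vᵢ dCᵢ/dt = Q(Cᵢ₋₁ − Cᵢ), so τᵢ = Vᵢ/Q.
τ₁ = 195/19.1 = 10.209 min; τ₂ = 474/19.1 = 24.817 min.
Solving the cascade with C₁(0)=C₂(0)=0 gives C₂(t) = C_in[1 − (τ₁ e^(−t/τ₁) − τ₂ e^(−t/τ₂))/(τ₁ − τ₂)].
At t = 16.4: e^(−t/τ₁) = 0.20062, e^(−t/τ₂) = 0.51642.
C₂ = 4.47·[1 − (10.209·0.20062 − 24.817·0.51642)/(-14.607)] = 4.47·0.26287 = 1.1750 g/L.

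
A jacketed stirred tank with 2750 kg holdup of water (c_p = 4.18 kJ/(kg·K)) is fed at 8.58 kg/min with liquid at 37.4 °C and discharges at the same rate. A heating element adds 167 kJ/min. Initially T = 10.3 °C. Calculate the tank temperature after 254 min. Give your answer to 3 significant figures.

Heat balance on the well-mixed liquid: M c_p dT/dt = ṁ c_p (T_in − T) + 167.
Rearrange: dT/dt = (T_ss − T)/τ with τ = M/ṁ = 320.51 min and T_ss = T_in + Q̇/(ṁ c_p) = 42.056 °C.
Integrating: T(t) = T_ss + (T₀ − T_ss) e^(−t/τ).
T(254) = 42.056 + (-31.756)·e^(−254/320.51) = 42.056 + (-31.756)·0.45272 = 27.680 °C.

27.7 °C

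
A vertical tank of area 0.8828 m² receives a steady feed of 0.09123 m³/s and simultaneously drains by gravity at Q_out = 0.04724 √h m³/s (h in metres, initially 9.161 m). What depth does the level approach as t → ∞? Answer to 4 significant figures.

Level balance: A dh/dt = 0.09123 − 0.04724 √h. Setting dh/dt = 0:
Q_in = 0.04724 √h_ss ⇒ √h_ss = 0.09123/0.04724 = 1.93120.
h_ss = 1.93120² = 3.72954 m. (Since h₀ = 9.161 m > h_ss, the level will fall toward this value.)

3.730 m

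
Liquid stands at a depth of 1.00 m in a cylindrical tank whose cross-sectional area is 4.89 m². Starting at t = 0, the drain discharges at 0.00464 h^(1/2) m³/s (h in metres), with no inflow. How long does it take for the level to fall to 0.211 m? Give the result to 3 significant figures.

A dh/dt = −Q_out = −0.00464 √h.
∫ h^(−1/2) dh = −(0.00464/A) ∫ dt, giving 2√h = 2√h₀ − (0.00464/A) t.
t = 2A(√h₀ − √h)/0.00464 = 2·4.89·(√1.00 − √0.211)/0.00464
  = 9.7800 × (1.0000 − 0.45935) / 0.00464 = 1139.6 s.

1140 s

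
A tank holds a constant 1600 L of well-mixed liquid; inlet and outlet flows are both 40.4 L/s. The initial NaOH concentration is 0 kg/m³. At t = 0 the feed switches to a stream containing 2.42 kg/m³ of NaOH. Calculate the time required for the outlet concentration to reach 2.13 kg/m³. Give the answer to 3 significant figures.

84.0 s

Species balance: V dC/dt = Q(C_in − C) ⇒ τ = V/Q = 39.604 s.
C(t) = C_in + (C₀ − C_in) e^(−t/τ). Set C = 2.13 and solve for t:
e^(−t/τ) = (C − C_in)/(C₀ − C_in) = (2.13 − 2.42)/(0 − 2.42) = 0.11983
t = −τ ln(…) = 39.604 × 2.1216 = 84.025 s.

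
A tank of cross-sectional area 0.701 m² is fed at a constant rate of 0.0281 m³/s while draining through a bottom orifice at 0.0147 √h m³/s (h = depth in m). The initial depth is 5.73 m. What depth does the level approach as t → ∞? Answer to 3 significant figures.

3.65 m

A dh/dt = Q_in − 0.0147 √h. Steady state requires inflow = outflow:
Q_in = 0.0147 √h_ss ⇒ √h_ss = 0.0281/0.0147 = 1.9116.
h_ss = 1.9116² = 3.6541 m. (Since h₀ = 5.73 m > h_ss, the level will fall toward this value.)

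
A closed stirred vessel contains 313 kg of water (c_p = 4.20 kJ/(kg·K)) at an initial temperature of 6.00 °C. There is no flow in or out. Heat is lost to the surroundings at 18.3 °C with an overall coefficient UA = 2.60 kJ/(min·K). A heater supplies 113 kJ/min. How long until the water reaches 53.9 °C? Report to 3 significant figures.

Unsteady energy balance on the tank contents: M c_p dT/dt = −UA(T − T_amb) + Q̇.
τ = M c_p/UA = 505.62 min; T_ss = T_amb + Q̇/UA = 18.3 + 113/2.60 = 61.762 °C.
T(t) = T_ss + (T₀ − T_ss)e^(−t/τ); set T = 53.9:
t = −τ ln[(T − T_ss)/(T₀ − T_ss)] = −505.62 · ln(0.14098) = 990.55 min.

991 min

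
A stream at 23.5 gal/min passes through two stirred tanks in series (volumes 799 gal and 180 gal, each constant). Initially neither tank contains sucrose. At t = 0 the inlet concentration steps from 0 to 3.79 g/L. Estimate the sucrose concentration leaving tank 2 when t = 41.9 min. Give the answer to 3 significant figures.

2.37 g/L

Time constants: τᵢ = Vᵢ/Q for each well-mixed tank.
τ₁ = 799/23.5 = 34.000 min; τ₂ = 180/23.5 = 7.6596 min.
Solving the cascade with C₁(0)=C₂(0)=0 gives C₂(t) = C_in[1 − (τ₁ e^(−t/τ₁) − τ₂ e^(−t/τ₂))/(τ₁ − τ₂)].
At t = 41.9: e^(−t/τ₁) = 0.29161, e^(−t/τ₂) = 0.0042101.
C₂ = 3.79·[1 − (34.000·0.29161 − 7.6596·0.0042101)/(26.340)] = 3.79·0.62482 = 2.3681 g/L.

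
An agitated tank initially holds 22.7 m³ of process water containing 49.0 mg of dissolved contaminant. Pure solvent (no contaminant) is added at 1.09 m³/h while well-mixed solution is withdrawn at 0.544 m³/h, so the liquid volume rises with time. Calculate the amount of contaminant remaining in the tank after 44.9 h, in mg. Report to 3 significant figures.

Let m(t) be the amount of contaminant. Volume: V(t) = V₀ + (Q_in − Q_out) t = 22.7 + 0.54600 t; V(44.9) = 47.215 m³.
No contaminant enters, so dm/dt = −Q_out · (m/V).
Separate: dm/m = −Q_out dt/V(t) ⇒ ln(m/m₀) = −(Q_out/(Q_in−Q_out)) ln(V/V₀).
m = m₀ (V₀/V)^(Q_out/(Q_in−Q_out)) = 49.0 × (22.7/47.215)^(0.99634) = 23.621 mg.

23.6 mg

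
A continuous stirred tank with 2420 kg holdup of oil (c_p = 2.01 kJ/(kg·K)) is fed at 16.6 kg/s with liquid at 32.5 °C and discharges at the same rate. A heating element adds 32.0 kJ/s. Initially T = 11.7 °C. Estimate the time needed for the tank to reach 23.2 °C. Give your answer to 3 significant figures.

110 s

Energy balance: M c_p dT/dt = ṁ c_p (T_in − T) + 32.0.
τ = M/ṁ = 145.78 s; T_ss = T_in + Q̇/(ṁ c_p) = 33.459 °C.
T(t) = T_ss + (T₀ − T_ss) e^(−t/τ). Set T = 23.2:
e^(−t/τ) = (23.2 − 33.459)/(11.7 − 33.459) = 0.47148
t = −145.78 · ln(0.47148) = 109.61 s.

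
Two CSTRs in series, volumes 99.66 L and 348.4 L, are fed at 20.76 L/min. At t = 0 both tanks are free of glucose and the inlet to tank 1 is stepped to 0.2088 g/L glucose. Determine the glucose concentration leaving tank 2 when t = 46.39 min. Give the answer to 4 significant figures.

Each tank obeys Vᵢ dCᵢ/dt = Q(Cᵢ₋₁ − Cᵢ), so τᵢ = Vᵢ/Q.
τ₁ = 99.66/20.76 = 4.80058 min; τ₂ = 348.4/20.76 = 16.7823 min.
Tank 1: C₁ = C_in(1 − e^(−t/τ₁)). Tank 2 (τ₁ ≠ τ₂): C₂ = C_in[1 − (τ₁ e^(−t/τ₁) − τ₂ e^(−t/τ₂))/(τ₁ − τ₂)].
At t = 46.39: e^(−t/τ₁) = 6.35668e-05, e^(−t/τ₂) = 0.0630249.
C₂ = 0.2088·[1 − (4.80058·6.35668e-05 − 16.7823·0.0630249)/(-11.9817)] = 0.2088·0.911749 = 0.190373 g/L.

0.1904 g/L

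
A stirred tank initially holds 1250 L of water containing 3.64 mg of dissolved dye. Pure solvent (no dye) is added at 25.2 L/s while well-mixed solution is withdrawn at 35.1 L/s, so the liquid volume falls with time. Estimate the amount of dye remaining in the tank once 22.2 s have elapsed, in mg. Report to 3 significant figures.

Total volume: dV/dt = Q_in − Q_out = -9.9000 L/s, so V(t) = 1250 − 9.9000 t and V(22.2) = 1030.2 L.
Solute balance: dm/dt = 0 − Q_out C = −Q_out m/V(t).
Separate: dm/m = −Q_out dt/V(t) ⇒ ln(m/m₀) = −(Q_out/(Q_in−Q_out)) ln(V/V₀).
m = m₀ (V₀/V)^(Q_out/(Q_in−Q_out)) = 3.64 × (1250/1030.2)^(-3.5455) = 1.8338 mg.

1.83 mg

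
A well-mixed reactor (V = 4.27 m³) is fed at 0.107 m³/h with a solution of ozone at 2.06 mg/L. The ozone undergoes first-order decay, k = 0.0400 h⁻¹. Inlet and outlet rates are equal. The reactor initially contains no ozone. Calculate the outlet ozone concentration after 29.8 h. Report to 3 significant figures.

0.679 mg/L

Species balance: V dC/dt = Q C_in − Q C − k V C.
dC/dt = (Q/V) C_in − (Q/V + k) C; effective rate a = Q/V + k = 0.025059 + 0.0400 = 0.065059 h⁻¹.
C_ss = Q C_in/(Q + kV) = 0.79345 mg/L; C(t) = C_ss + (C₀ − C_ss) e^(−a t).
C(29.8) = 0.79345 + (-0.79345)·e^(−0.065059·29.8) = 0.79345 + (-0.79345)·0.14388 = 0.67928 mg/L.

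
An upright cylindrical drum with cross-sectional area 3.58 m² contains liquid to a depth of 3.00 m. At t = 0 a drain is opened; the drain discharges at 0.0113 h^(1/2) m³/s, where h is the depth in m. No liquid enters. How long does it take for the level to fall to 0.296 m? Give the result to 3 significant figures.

753 s

Accumulation of liquid (constant cross-section A): A dh/dt = −0.0113 √h.
This is separable: 2 d(√h)/dt = −0.0113/A, so √h = √h₀ − (0.0113/(2A)) t.
t = 2A(√h₀ − √h)/0.0113 = 2·3.58·(√3.00 − √0.296)/0.0113
  = 7.1600 × (1.7321 − 0.54406) / 0.0113 = 752.75 s.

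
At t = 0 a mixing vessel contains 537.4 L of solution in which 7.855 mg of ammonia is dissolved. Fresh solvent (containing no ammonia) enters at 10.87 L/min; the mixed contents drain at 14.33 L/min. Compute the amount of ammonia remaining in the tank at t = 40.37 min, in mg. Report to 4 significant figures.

2.258 mg

Let m(t) be the amount of ammonia. Volume: V(t) = V₀ + (Q_in − Q_out) t = 537.4 − 3.46000 t; V(40.37) = 397.720 L.
Species balance (pure solvent in): dm/dt = −Q_out · m/V(t).
Separate: dm/m = −Q_out dt/V(t) ⇒ ln(m/m₀) = −(Q_out/(Q_in−Q_out)) ln(V/V₀).
m = m₀ (V₀/V)^(Q_out/(Q_in−Q_out)) = 7.855 × (537.4/397.720)^(-4.14162) = 2.25815 mg.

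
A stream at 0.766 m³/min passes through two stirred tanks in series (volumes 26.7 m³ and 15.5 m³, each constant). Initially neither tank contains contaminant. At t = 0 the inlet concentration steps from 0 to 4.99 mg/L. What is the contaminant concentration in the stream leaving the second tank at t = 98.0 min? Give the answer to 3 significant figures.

Time constants: τᵢ = Vᵢ/Q for each well-mixed tank.
τ₁ = 26.7/0.766 = 34.856 min; τ₂ = 15.5/0.766 = 20.235 min.
Tank 1: C₁ = C_in(1 − e^(−t/τ₁)). Tank 2 (τ₁ ≠ τ₂): C₂ = C_in[1 − (τ₁ e^(−t/τ₁) − τ₂ e^(−t/τ₂))/(τ₁ − τ₂)].
At t = 98.0: e^(−t/τ₁) = 0.060113, e^(−t/τ₂) = 0.0078826.
C₂ = 4.99·[1 − (34.856·0.060113 − 20.235·0.0078826)/(14.621)] = 4.99·0.86760 = 4.3293 mg/L.

4.33 mg/L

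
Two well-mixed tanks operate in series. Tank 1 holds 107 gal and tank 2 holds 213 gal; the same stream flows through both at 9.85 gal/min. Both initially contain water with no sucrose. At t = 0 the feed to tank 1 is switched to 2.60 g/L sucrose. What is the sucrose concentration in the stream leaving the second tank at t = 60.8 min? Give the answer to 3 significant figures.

Species balance on tank i: dCᵢ/dt = (Cᵢ₋₁ − Cᵢ)/τᵢ with τᵢ = Vᵢ/Q.
τ₁ = 107/9.85 = 10.863 min; τ₂ = 213/9.85 = 21.624 min.
Solving the cascade with C₁(0)=C₂(0)=0 gives C₂(t) = C_in[1 − (τ₁ e^(−t/τ₁) − τ₂ e^(−t/τ₂))/(τ₁ − τ₂)].
At t = 60.8: e^(−t/τ₁) = 0.0037089, e^(−t/τ₂) = 0.060106.
C₂ = 2.60·[1 − (10.863·0.0037089 − 21.624·0.060106)/(-10.761)] = 2.60·0.88296 = 2.2957 g/L.

2.30 g/L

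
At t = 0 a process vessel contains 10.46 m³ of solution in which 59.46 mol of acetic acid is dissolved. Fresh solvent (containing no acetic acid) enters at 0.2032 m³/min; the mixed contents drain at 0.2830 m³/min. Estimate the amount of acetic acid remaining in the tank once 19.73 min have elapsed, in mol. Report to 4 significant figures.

Let m(t) be the amount of acetic acid. Volume: V(t) = V₀ + (Q_in − Q_out) t = 10.46 − 0.0798000 t; V(19.73) = 8.88555 m³.
No acetic acid enters, so dm/dt = −Q_out · (m/V).
Separate: dm/m = −Q_out dt/V(t) ⇒ ln(m/m₀) = −(Q_out/(Q_in−Q_out)) ln(V/V₀).
m = m₀ (V₀/V)^(Q_out/(Q_in−Q_out)) = 59.46 × (10.46/8.88555)^(-3.54637) = 33.3406 mol.

33.34 mol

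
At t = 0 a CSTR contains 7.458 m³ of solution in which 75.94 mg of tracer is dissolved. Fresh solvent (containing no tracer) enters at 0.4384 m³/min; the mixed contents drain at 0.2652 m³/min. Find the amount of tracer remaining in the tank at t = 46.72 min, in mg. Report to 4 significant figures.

Total volume: dV/dt = Q_in − Q_out = 0.173200 m³/min, so V(t) = 7.458 + 0.173200 t and V(46.72) = 15.5499 m³.
No tracer enters, so dm/dt = −Q_out · (m/V).
Separate: dm/m = −Q_out dt/V(t) ⇒ ln(m/m₀) = −(Q_out/(Q_in−Q_out)) ln(V/V₀).
m = m₀ (V₀/V)^(Q_out/(Q_in−Q_out)) = 75.94 × (7.458/15.5499)^(1.53118) = 24.6526 mg.

24.65 mg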